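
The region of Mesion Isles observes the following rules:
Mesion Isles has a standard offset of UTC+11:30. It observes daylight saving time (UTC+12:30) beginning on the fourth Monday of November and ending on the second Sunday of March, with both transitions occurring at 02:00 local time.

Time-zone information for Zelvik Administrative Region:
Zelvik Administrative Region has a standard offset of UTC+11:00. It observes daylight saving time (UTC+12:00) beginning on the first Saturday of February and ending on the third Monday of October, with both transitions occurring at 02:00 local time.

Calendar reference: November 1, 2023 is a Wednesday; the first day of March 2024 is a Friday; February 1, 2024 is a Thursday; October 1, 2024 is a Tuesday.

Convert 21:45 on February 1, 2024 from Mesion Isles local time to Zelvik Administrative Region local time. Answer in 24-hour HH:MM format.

1 November 2023 is a Wednesday, so the first Monday is November 6 and the fourth is November 27.
1 March 2024 is a Friday, so the first Sunday is March 3 and the second is March 10.
February 1, 2024 falls between 27 November 2023 and 10 March 2024, so daylight saving is in effect and Mesion Isles is at UTC+12:30.
21:45 Mesion Isles − 12h30m = 09:15 UTC.
1 February 2024 is a Thursday, so the first Saturday is February 3.
1 October 2024 is a Tuesday, so the first Monday is October 7 and the third is October 21.
At the standard offset (UTC+11:00), 09:15 UTC + 11h = 20:15 Zelvik Administrative Region standard time.
The standard-time date in Zelvik Administrative Region, February 1, 2024, is outside the daylight-saving period (3 February – 21 October), so Zelvik Administrative Region is on standard time, UTC+11:00.
09:15 UTC + 11h = 20:15 Zelvik Administrative Region.

20:15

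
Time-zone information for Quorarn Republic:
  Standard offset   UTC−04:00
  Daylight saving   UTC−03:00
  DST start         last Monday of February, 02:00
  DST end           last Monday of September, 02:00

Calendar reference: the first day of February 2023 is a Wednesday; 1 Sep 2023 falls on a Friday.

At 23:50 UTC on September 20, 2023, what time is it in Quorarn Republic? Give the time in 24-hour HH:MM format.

20:50

1 February 2023 is a Wednesday, so Mondays fall on 6, 13, 20, 27; the last is February 27.
1 September 2023 is a Friday, so Mondays fall on 4, 11, 18, 25; the last is September 25.
At the standard offset (UTC−04:00), 23:50 UTC − 4h = 19:50 Quorarn Republic standard time.
The standard-time date in Quorarn Republic, September 20, 2023, lies within the daylight-saving period (27 February – 25 September), so Quorarn Republic is on daylight time, UTC−03:00.
23:50 UTC − 3h = 20:50 local.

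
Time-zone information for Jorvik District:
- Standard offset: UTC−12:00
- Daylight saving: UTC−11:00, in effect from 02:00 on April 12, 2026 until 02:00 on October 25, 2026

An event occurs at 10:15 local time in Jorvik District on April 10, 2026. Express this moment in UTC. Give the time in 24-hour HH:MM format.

April 10, 2026 is outside the daylight-saving period (12 April – 25 October), so Jorvik District is on standard time, UTC−12:00.
10:15 local + 12h = 22:15 UTC.

22:15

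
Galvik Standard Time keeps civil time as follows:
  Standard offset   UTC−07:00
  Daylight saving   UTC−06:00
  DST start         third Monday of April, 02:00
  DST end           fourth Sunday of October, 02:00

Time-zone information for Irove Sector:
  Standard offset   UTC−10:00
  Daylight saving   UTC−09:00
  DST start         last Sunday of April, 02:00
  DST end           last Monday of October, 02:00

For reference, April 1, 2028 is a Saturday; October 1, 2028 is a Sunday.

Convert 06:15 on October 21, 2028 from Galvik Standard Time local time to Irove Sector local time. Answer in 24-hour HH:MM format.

1 April 2028 is a Saturday, so the first Monday is April 3 and the third is April 17.
1 October 2028 is a Sunday, so the first Sunday is October 1 and the fourth is October 22.
October 21, 2028 lies within the daylight-saving period (17 April – 22 October), so Galvik Standard Time is on daylight time, UTC−06:00.
06:15 Galvik Standard Time + 6h = 12:15 UTC.
1 April 2028 is a Saturday, so Sundays fall on 2, 9, 16, 23, 30; the last is April 30.
1 October 2028 is a Sunday, so Mondays fall on 2, 9, 16, 23, 30; the last is October 30.
At the standard offset (UTC−10:00), 12:15 UTC − 10h = 02:15 Irove Sector standard time.
Daylight saving runs 30 April – 30 October; the standard-time date in Irove Sector, October 21, 2028, is inside that window, so Irove Sector is at UTC−09:00.
12:15 UTC − 9h = 03:15 Irove Sector.

03:15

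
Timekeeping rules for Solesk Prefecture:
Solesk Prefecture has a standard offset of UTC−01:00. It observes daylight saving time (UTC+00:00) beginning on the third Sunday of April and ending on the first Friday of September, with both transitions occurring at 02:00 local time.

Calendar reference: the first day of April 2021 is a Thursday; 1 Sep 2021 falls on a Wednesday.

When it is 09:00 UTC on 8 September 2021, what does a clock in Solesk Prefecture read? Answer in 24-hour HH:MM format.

08:00

1 April 2021 is a Thursday, so the first Sunday is April 4 and the third is April 18.
1 September 2021 is a Wednesday, so the first Friday is September 3.
At the standard offset (UTC−01:00), 09:00 UTC − 1h = 08:00 Solesk Prefecture standard time.
Daylight saving runs 18 April – 3 September; the standard-time date in Solesk Prefecture, 8 September 2021, is outside that window, so Solesk Prefecture is on standard time at UTC−01:00.
09:00 UTC − 1h = 08:00 local.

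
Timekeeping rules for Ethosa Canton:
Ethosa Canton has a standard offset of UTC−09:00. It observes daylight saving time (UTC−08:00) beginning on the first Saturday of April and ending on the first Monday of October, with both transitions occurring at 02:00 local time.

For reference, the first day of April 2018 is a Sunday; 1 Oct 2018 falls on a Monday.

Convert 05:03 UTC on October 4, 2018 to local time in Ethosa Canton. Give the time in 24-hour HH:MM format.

1 April 2018 is a Sunday, so the first Saturday is April 7.
1 October 2018 is a Monday, so the first Monday is October 1.
At the standard offset (UTC−09:00), 05:03 UTC − 9h = 20:03 Ethosa Canton standard time (rolling into the previous day, 3 October 2018).
The standard-time date in Ethosa Canton, October 3, 2018, is outside the daylight-saving period (7 April – 1 October), so Ethosa Canton is on standard time, UTC−09:00.
05:03 UTC − 9h = 20:03 local (rolling into the previous day, 3 October 2018).

20:03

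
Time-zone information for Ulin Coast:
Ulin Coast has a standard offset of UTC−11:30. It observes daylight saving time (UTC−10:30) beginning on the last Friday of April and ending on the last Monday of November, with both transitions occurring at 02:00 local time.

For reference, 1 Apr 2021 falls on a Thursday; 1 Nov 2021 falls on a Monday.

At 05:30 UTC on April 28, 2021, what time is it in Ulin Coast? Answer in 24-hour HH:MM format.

18:00

1 April 2021 is a Thursday, so Fridays fall on 2, 9, 16, 23, 30; the last is April 30.
1 November 2021 is a Monday, so Mondays fall on 1, 8, 15, 22, 29; the last is November 29.
At the standard offset (UTC−11:30), 05:30 UTC − 11h30m = 18:00 Ulin Coast standard time (rolling into the previous day, 27 April 2021).
Daylight saving runs 30 April – 29 November; the standard-time date in Ulin Coast, April 27, 2021, is outside that window, so Ulin Coast is on standard time at UTC−11:30.
05:30 UTC − 11h30m = 18:00 local (rolling into the previous day, 27 April 2021).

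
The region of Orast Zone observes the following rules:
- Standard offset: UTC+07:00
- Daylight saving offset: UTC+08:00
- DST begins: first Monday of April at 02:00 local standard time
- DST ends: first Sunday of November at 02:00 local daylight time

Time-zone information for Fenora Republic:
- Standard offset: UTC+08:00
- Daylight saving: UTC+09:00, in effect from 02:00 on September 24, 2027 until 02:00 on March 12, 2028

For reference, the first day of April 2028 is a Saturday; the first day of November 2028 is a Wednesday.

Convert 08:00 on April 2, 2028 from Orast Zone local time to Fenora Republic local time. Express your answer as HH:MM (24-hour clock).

1 April 2028 is a Saturday, so the first Monday is April 3.
1 November 2028 is a Wednesday, so the first Sunday is November 5.
April 2, 2028 does not fall between 3 April and 5 November, so daylight saving is not in effect and Orast Zone is at UTC+07:00.
08:00 Orast Zone − 7h = 01:00 UTC.
At the standard offset (UTC+08:00), 01:00 UTC + 8h = 09:00 Fenora Republic standard time.
The standard-time date in Fenora Republic, April 2, 2028, does not fall between 24 September 2027 and 12 March 2028, so daylight saving is not in effect and Fenora Republic is at UTC+08:00.
01:00 UTC + 8h = 09:00 Fenora Republic.

09:00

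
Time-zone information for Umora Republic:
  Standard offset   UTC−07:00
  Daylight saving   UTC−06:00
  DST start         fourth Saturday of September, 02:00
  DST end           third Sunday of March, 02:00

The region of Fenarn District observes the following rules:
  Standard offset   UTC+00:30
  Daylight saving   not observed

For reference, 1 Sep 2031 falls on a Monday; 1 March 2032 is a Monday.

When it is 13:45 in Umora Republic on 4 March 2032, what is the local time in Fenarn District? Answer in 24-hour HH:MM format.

20:15

1 September 2031 is a Monday, so the first Saturday is September 6 and the fourth is September 27.
1 March 2032 is a Monday, so the first Sunday is March 7 and the third is March 21.
4 March 2032 falls between 27 September 2031 and 21 March 2032, so daylight saving is in effect and Umora Republic is at UTC−06:00.
13:45 Umora Republic + 6h = 19:45 UTC.
Fenarn District has no daylight saving, so its offset is UTC+00:30 year-round.
19:45 UTC + 0h30m = 20:15 Fenarn District.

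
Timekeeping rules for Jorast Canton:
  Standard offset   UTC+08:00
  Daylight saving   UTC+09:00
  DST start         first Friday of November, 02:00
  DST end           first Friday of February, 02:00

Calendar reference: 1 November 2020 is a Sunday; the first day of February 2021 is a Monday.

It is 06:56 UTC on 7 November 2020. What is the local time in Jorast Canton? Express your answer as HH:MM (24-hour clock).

15:56

1 November 2020 is a Sunday, so the first Friday is November 6.
1 February 2021 is a Monday, so the first Friday is February 5.
At the standard offset (UTC+08:00), 06:56 UTC + 8h = 14:56 Jorast Canton standard time.
The standard-time date in Jorast Canton, 7 November 2020, lies within the daylight-saving period (6 November 2020 – 5 February 2021), so Jorast Canton is on daylight time, UTC+09:00.
06:56 UTC + 9h = 15:56 local.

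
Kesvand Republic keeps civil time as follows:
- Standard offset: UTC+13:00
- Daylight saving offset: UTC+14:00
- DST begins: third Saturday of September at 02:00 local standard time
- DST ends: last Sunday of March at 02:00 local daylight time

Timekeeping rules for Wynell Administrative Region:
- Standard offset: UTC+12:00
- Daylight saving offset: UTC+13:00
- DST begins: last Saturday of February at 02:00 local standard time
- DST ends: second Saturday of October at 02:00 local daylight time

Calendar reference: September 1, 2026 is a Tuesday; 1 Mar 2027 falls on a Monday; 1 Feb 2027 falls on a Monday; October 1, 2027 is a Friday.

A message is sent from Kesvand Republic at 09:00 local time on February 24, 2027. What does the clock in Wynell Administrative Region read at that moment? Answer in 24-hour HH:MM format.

07:00

1 September 2026 is a Tuesday, so the first Saturday is September 5 and the third is September 19.
1 March 2027 is a Monday, so Sundays fall on 7, 14, 21, 28; the last is March 28.
February 24, 2027 falls between 19 September 2026 and 28 March 2027, so daylight saving is in effect and Kesvand Republic is at UTC+14:00.
09:00 Kesvand Republic − 14h = 19:00 UTC (rolling into the previous day, 23 February 2027).
1 February 2027 is a Monday, so Saturdays fall on 6, 13, 20, 27; the last is February 27.
1 October 2027 is a Friday, so the first Saturday is October 2 and the second is October 9.
At the standard offset (UTC+12:00), 19:00 UTC + 12h = 07:00 Wynell Administrative Region standard time (rolling into the next day, 24 February 2027).
Daylight saving runs 27 February – 9 October; the standard-time date in Wynell Administrative Region, February 24, 2027, is outside that window, so Wynell Administrative Region is on standard time at UTC+12:00.
19:00 UTC + 12h = 07:00 Wynell Administrative Region (rolling into the next day, 24 February 2027).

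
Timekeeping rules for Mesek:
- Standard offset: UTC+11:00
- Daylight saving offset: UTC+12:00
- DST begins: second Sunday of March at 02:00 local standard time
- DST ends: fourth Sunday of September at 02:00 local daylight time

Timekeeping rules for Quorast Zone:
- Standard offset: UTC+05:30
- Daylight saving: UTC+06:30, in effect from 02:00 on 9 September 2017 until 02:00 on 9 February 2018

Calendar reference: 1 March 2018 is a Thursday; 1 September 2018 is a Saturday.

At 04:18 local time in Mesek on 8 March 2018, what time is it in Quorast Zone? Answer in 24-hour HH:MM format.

1 March 2018 is a Thursday, so the first Sunday is March 4 and the second is March 11.
1 September 2018 is a Saturday, so the first Sunday is September 2 and the fourth is September 23.
8 March 2018 is outside the daylight-saving period (11 March – 23 September), so Mesek is on standard time, UTC+11:00.
04:18 Mesek − 11h = 17:18 UTC (rolling into the previous day, 7 March 2018).
At the standard offset (UTC+05:30), 17:18 UTC + 5h30m = 22:48 Quorast Zone standard time.
Daylight saving runs 9 September 2017 – 9 February 2018; the standard-time date in Quorast Zone, 7 March 2018, is outside that window, so Quorast Zone is on standard time at UTC+05:30.
17:18 UTC + 5h30m = 22:48 Quorast Zone.

22:48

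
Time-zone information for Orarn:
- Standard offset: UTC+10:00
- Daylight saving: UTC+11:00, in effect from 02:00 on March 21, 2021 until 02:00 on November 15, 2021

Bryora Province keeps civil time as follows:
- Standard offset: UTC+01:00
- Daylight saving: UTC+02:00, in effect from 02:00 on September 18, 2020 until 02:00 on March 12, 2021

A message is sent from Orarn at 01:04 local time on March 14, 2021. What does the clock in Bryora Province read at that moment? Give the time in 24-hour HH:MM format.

March 14, 2021 does not fall between 21 March and 15 November, so daylight saving is not in effect and Orarn is at UTC+10:00.
01:04 Orarn − 10h = 15:04 UTC (rolling into the previous day, 13 March 2021).
At the standard offset (UTC+01:00), 15:04 UTC + 1h = 16:04 Bryora Province standard time.
Daylight saving runs 18 September 2020 – 12 March 2021; the standard-time date in Bryora Province, March 13, 2021, is outside that window, so Bryora Province is on standard time at UTC+01:00.
15:04 UTC + 1h = 16:04 Bryora Province.

16:04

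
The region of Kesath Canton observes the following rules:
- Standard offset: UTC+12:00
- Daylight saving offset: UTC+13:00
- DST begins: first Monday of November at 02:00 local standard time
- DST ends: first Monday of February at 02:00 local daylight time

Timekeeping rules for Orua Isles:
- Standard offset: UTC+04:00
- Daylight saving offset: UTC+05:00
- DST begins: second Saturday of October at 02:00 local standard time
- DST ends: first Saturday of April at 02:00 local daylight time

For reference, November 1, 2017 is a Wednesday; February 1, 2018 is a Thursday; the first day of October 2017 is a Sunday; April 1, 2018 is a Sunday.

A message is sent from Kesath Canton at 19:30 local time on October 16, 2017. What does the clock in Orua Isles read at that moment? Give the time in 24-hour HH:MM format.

1 November 2017 is a Wednesday, so the first Monday is November 6.
1 February 2018 is a Thursday, so the first Monday is February 5.
October 16, 2017 is outside the daylight-saving period (6 November 2017 – 5 February 2018), so Kesath Canton is on standard time, UTC+12:00.
19:30 Kesath Canton − 12h = 07:30 UTC.
1 October 2017 is a Sunday, so the first Saturday is October 7 and the second is October 14.
1 April 2018 is a Sunday, so the first Saturday is April 7.
At the standard offset (UTC+04:00), 07:30 UTC + 4h = 11:30 Orua Isles standard time.
The standard-time date in Orua Isles, October 16, 2017, falls between 14 October 2017 and 7 April 2018, so daylight saving is in effect and Orua Isles is at UTC+05:00.
07:30 UTC + 5h = 12:30 Orua Isles.

12:30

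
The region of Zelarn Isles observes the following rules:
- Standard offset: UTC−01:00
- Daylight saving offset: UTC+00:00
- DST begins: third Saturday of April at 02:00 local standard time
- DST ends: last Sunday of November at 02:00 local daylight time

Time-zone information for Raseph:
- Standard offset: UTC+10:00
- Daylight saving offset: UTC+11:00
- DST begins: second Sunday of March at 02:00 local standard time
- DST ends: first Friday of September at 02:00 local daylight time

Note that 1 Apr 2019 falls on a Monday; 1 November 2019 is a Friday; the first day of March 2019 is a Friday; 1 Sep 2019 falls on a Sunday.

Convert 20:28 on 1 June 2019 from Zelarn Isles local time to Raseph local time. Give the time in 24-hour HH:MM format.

07:28

1 April 2019 is a Monday, so the first Saturday is April 6 and the third is April 20.
1 November 2019 is a Friday, so Sundays fall on 3, 10, 17, 24; the last is November 24.
1 June 2019 lies within the daylight-saving period (20 April – 24 November), so Zelarn Isles is on daylight time, UTC+00:00.
20:28 Zelarn Isles − 0h = 20:28 UTC.
1 March 2019 is a Friday, so the first Sunday is March 3 and the second is March 10.
1 September 2019 is a Sunday, so the first Friday is September 6.
At the standard offset (UTC+10:00), 20:28 UTC + 10h = 06:28 Raseph standard time (rolling into the next day, 2 June 2019).
Daylight saving runs 10 March – 6 September; the standard-time date in Raseph, 2 June 2019, is inside that window, so Raseph is at UTC+11:00.
20:28 UTC + 11h = 07:28 Raseph (rolling into the next day, 2 June 2019).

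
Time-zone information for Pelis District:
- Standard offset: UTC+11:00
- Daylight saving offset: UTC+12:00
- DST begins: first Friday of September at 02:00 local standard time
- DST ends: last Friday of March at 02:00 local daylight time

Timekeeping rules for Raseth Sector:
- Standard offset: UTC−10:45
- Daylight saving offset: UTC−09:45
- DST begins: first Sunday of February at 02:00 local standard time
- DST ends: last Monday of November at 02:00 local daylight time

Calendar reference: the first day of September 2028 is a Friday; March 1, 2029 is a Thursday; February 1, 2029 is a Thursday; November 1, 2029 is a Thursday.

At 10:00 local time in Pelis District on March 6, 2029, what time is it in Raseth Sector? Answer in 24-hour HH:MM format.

12:15

1 September 2028 is a Friday, so the first Friday is September 1.
1 March 2029 is a Thursday, so Fridays fall on 2, 9, 16, 23, 30; the last is March 30.
March 6, 2029 lies within the daylight-saving period (1 September 2028 – 30 March 2029), so Pelis District is on daylight time, UTC+12:00.
10:00 Pelis District − 12h = 22:00 UTC (rolling into the previous day, 5 March 2029).
1 February 2029 is a Thursday, so the first Sunday is February 4.
1 November 2029 is a Thursday, so Mondays fall on 5, 12, 19, 26; the last is November 26.
At the standard offset (UTC−10:45), 22:00 UTC − 10h45m = 11:15 Raseth Sector standard time.
Daylight saving runs 4 February – 26 November; the standard-time date in Raseth Sector, March 5, 2029, is inside that window, so Raseth Sector is at UTC−09:45.
22:00 UTC − 9h45m = 12:15 Raseth Sector.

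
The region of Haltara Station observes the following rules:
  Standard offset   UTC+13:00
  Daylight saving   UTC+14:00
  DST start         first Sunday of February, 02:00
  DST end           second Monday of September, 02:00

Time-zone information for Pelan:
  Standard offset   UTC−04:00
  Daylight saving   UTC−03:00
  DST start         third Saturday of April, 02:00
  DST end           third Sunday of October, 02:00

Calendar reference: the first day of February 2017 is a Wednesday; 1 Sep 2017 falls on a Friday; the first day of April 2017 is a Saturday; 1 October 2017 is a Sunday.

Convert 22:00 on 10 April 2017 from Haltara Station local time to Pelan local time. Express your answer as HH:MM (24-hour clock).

04:00

1 February 2017 is a Wednesday, so the first Sunday is February 5.
1 September 2017 is a Friday, so the first Monday is September 4 and the second is September 11.
10 April 2017 lies within the daylight-saving period (5 February – 11 September), so Haltara Station is on daylight time, UTC+14:00.
22:00 Haltara Station − 14h = 08:00 UTC.
1 April 2017 is a Saturday, so the first Saturday is April 1 and the third is April 15.
1 October 2017 is a Sunday, so the first Sunday is October 1 and the third is October 15.
At the standard offset (UTC−04:00), 08:00 UTC − 4h = 04:00 Pelan standard time.
Daylight saving runs 15 April – 15 October; the standard-time date in Pelan, 10 April 2017, is outside that window, so Pelan is on standard time at UTC−04:00.
08:00 UTC − 4h = 04:00 Pelan.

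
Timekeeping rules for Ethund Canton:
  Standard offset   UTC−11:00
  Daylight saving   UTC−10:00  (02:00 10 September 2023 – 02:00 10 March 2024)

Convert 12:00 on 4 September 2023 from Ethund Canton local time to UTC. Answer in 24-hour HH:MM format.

23:00

4 September 2023 does not fall between 10 September 2023 and 10 March 2024, so daylight saving is not in effect and Ethund Canton is at UTC−11:00.
12:00 local + 11h = 23:00 UTC.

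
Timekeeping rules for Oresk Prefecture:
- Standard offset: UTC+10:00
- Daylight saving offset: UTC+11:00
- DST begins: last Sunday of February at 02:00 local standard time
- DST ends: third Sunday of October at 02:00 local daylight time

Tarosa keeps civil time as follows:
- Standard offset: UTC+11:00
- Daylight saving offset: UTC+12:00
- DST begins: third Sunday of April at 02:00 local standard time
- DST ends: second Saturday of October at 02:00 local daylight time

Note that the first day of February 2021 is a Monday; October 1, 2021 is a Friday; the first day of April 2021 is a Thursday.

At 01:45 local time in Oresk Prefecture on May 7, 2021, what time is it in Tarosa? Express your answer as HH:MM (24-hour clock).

02:45

1 February 2021 is a Monday, so Sundays fall on 7, 14, 21, 28; the last is February 28.
1 October 2021 is a Friday, so the first Sunday is October 3 and the third is October 17.
May 7, 2021 falls between 28 February and 17 October, so daylight saving is in effect and Oresk Prefecture is at UTC+11:00.
01:45 Oresk Prefecture − 11h = 14:45 UTC (rolling into the previous day, 6 May 2021).
1 April 2021 is a Thursday, so the first Sunday is April 4 and the third is April 18.
1 October 2021 is a Friday, so the first Saturday is October 2 and the second is October 9.
At the standard offset (UTC+11:00), 14:45 UTC + 11h = 01:45 Tarosa standard time (rolling into the next day, 7 May 2021).
The standard-time date in Tarosa, May 7, 2021, lies within the daylight-saving period (18 April – 9 October), so Tarosa is on daylight time, UTC+12:00.
14:45 UTC + 12h = 02:45 Tarosa (rolling into the next day, 7 May 2021).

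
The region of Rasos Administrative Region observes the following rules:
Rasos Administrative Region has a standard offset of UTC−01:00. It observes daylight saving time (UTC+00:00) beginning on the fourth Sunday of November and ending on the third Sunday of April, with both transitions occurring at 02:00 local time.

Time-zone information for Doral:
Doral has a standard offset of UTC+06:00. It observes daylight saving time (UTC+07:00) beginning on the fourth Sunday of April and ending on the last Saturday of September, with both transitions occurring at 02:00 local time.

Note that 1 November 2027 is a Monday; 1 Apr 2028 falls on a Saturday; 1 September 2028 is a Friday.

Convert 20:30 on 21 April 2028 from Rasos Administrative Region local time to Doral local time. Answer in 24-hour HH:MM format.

1 November 2027 is a Monday, so the first Sunday is November 7 and the fourth is November 28.
1 April 2028 is a Saturday, so the first Sunday is April 2 and the third is April 16.
Daylight saving runs 28 November 2027 – 16 April 2028; 21 April 2028 is outside that window, so Rasos Administrative Region is on standard time at UTC−01:00.
20:30 Rasos Administrative Region + 1h = 21:30 UTC.
1 April 2028 is a Saturday, so the first Sunday is April 2 and the fourth is April 23.
1 September 2028 is a Friday, so Saturdays fall on 2, 9, 16, 23, 30; the last is September 30.
At the standard offset (UTC+06:00), 21:30 UTC + 6h = 03:30 Doral standard time (rolling into the next day, 22 April 2028).
The standard-time date in Doral, 22 April 2028, is outside the daylight-saving period (23 April – 30 September), so Doral is on standard time, UTC+06:00.
21:30 UTC + 6h = 03:30 Doral (rolling into the next day, 22 April 2028).

03:30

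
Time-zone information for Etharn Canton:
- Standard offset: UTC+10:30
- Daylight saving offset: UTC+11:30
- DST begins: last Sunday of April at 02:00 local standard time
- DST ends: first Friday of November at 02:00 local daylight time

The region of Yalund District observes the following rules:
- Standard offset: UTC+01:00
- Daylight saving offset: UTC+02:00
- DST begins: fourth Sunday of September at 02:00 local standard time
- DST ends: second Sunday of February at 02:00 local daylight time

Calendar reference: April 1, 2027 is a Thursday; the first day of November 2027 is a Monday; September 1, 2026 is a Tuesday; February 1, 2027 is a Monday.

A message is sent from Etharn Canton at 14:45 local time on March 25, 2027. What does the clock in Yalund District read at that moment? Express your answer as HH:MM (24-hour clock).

1 April 2027 is a Thursday, so Sundays fall on 4, 11, 18, 25; the last is April 25.
1 November 2027 is a Monday, so the first Friday is November 5.
March 25, 2027 is outside the daylight-saving period (25 April – 5 November), so Etharn Canton is on standard time, UTC+10:30.
14:45 Etharn Canton − 10h30m = 04:15 UTC.
1 September 2026 is a Tuesday, so the first Sunday is September 6 and the fourth is September 27.
1 February 2027 is a Monday, so the first Sunday is February 7 and the second is February 14.
At the standard offset (UTC+01:00), 04:15 UTC + 1h = 05:15 Yalund District standard time.
The standard-time date in Yalund District, March 25, 2027, is outside the daylight-saving period (27 September 2026 – 14 February 2027), so Yalund District is on standard time, UTC+01:00.
04:15 UTC + 1h = 05:15 Yalund District.

05:15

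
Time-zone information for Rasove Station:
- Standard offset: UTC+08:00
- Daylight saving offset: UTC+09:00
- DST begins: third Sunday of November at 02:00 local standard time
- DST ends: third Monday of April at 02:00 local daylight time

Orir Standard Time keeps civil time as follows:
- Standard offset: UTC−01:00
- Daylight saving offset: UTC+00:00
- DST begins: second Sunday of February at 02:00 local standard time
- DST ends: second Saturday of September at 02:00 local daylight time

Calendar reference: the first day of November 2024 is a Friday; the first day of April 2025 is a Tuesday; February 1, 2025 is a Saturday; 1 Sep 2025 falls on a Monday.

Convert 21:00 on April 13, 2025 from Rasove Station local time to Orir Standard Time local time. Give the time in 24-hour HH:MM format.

1 November 2024 is a Friday, so the first Sunday is November 3 and the third is November 17.
1 April 2025 is a Tuesday, so the first Monday is April 7 and the third is April 21.
April 13, 2025 falls between 17 November 2024 and 21 April 2025, so daylight saving is in effect and Rasove Station is at UTC+09:00.
21:00 Rasove Station − 9h = 12:00 UTC.
1 February 2025 is a Saturday, so the first Sunday is February 2 and the second is February 9.
1 September 2025 is a Monday, so the first Saturday is September 6 and the second is September 13.
At the standard offset (UTC−01:00), 12:00 UTC − 1h = 11:00 Orir Standard Time standard time.
The standard-time date in Orir Standard Time, April 13, 2025, falls between 9 February and 13 September, so daylight saving is in effect and Orir Standard Time is at UTC+00:00.
12:00 UTC + 0h = 12:00 Orir Standard Time.

12:00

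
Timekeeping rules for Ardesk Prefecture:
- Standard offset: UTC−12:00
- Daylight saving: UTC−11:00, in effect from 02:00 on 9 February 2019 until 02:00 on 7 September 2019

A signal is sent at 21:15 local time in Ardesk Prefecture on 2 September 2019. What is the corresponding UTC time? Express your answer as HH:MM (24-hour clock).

Daylight saving runs 9 February – 7 September; 2 September 2019 is inside that window, so Ardesk Prefecture is at UTC−11:00.
21:15 local + 11h = 08:15 UTC (rolling into the next day, 3 September 2019).

08:15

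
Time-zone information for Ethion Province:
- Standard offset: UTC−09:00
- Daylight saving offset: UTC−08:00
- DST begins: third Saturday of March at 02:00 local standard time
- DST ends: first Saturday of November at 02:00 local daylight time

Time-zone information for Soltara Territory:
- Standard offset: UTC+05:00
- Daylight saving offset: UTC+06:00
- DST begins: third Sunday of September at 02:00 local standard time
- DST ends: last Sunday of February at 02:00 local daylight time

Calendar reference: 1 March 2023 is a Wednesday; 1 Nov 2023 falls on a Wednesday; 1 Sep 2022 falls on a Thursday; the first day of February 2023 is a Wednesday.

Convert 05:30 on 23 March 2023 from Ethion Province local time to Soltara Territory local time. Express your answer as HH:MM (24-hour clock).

18:30

1 March 2023 is a Wednesday, so the first Saturday is March 4 and the third is March 18.
1 November 2023 is a Wednesday, so the first Saturday is November 4.
23 March 2023 lies within the daylight-saving period (18 March – 4 November), so Ethion Province is on daylight time, UTC−08:00.
05:30 Ethion Province + 8h = 13:30 UTC.
1 September 2022 is a Thursday, so the first Sunday is September 4 and the third is September 18.
1 February 2023 is a Wednesday, so Sundays fall on 5, 12, 19, 26; the last is February 26.
At the standard offset (UTC+05:00), 13:30 UTC + 5h = 18:30 Soltara Territory standard time.
The standard-time date in Soltara Territory, 23 March 2023, does not fall between 18 September 2022 and 26 February 2023, so daylight saving is not in effect and Soltara Territory is at UTC+05:00.
13:30 UTC + 5h = 18:30 Soltara Territory.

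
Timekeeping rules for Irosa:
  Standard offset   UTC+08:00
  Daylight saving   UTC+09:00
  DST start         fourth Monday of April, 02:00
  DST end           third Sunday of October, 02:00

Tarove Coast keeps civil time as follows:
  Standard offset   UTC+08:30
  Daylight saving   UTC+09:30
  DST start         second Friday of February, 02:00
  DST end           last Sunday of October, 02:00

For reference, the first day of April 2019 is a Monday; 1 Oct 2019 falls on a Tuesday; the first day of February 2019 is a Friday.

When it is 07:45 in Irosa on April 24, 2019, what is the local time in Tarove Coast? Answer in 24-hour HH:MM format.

1 April 2019 is a Monday, so the first Monday is April 1 and the fourth is April 22.
1 October 2019 is a Tuesday, so the first Sunday is October 6 and the third is October 20.
Daylight saving runs 22 April – 20 October; April 24, 2019 is inside that window, so Irosa is at UTC+09:00.
07:45 Irosa − 9h = 22:45 UTC (rolling into the previous day, 23 April 2019).
1 February 2019 is a Friday, so the first Friday is February 1 and the second is February 8.
1 October 2019 is a Tuesday, so Sundays fall on 6, 13, 20, 27; the last is October 27.
At the standard offset (UTC+08:30), 22:45 UTC + 8h30m = 07:15 Tarove Coast standard time (rolling into the next day, 24 April 2019).
Daylight saving runs 8 February – 27 October; the standard-time date in Tarove Coast, April 24, 2019, is inside that window, so Tarove Coast is at UTC+09:30.
22:45 UTC + 9h30m = 08:15 Tarove Coast (rolling into the next day, 24 April 2019).

08:15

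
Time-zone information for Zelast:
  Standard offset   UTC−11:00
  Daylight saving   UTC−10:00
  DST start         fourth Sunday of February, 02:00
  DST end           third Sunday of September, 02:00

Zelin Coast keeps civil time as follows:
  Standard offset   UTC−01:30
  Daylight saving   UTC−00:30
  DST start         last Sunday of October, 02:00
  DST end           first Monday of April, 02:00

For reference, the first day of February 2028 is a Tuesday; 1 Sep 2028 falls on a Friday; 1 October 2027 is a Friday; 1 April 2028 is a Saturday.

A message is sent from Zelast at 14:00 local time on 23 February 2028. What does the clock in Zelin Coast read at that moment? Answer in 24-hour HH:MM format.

1 February 2028 is a Tuesday, so the first Sunday is February 6 and the fourth is February 27.
1 September 2028 is a Friday, so the first Sunday is September 3 and the third is September 17.
23 February 2028 is outside the daylight-saving period (27 February – 17 September), so Zelast is on standard time, UTC−11:00.
14:00 Zelast + 11h = 01:00 UTC (rolling into the next day, 24 February 2028).
1 October 2027 is a Friday, so Sundays fall on 3, 10, 17, 24, 31; the last is October 31.
1 April 2028 is a Saturday, so the first Monday is April 3.
At the standard offset (UTC−01:30), 01:00 UTC − 1h30m = 23:30 Zelin Coast standard time (rolling into the previous day, 23 February 2028).
The standard-time date in Zelin Coast, 23 February 2028, falls between 31 October 2027 and 3 April 2028, so daylight saving is in effect and Zelin Coast is at UTC−00:30.
01:00 UTC − 0h30m = 00:30 Zelin Coast.

00:30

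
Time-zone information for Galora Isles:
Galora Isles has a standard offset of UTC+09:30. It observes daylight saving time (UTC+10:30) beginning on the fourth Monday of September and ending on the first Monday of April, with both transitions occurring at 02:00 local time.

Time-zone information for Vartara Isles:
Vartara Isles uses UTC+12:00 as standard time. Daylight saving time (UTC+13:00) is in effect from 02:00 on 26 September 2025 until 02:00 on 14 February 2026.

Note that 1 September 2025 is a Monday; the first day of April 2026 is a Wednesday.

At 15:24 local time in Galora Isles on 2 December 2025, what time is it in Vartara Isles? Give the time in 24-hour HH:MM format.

17:54

1 September 2025 is a Monday, so the first Monday is September 1 and the fourth is September 22.
1 April 2026 is a Wednesday, so the first Monday is April 6.
2 December 2025 lies within the daylight-saving period (22 September 2025 – 6 April 2026), so Galora Isles is on daylight time, UTC+10:30.
15:24 Galora Isles − 10h30m = 04:54 UTC.
At the standard offset (UTC+12:00), 04:54 UTC + 12h = 16:54 Vartara Isles standard time.
Daylight saving runs 26 September 2025 – 14 February 2026; the standard-time date in Vartara Isles, 2 December 2025, is inside that window, so Vartara Isles is at UTC+13:00.
04:54 UTC + 13h = 17:54 Vartara Isles.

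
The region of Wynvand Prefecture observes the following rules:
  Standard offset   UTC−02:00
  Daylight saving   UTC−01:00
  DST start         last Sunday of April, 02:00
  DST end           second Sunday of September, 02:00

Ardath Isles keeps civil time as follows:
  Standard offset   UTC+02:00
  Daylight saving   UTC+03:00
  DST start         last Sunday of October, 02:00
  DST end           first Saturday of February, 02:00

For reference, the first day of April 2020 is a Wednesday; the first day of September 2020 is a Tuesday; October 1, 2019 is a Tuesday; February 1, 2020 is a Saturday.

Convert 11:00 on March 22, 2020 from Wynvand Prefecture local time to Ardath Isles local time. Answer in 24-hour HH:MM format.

1 April 2020 is a Wednesday, so Sundays fall on 5, 12, 19, 26; the last is April 26.
1 September 2020 is a Tuesday, so the first Sunday is September 6 and the second is September 13.
March 22, 2020 does not fall between 26 April and 13 September, so daylight saving is not in effect and Wynvand Prefecture is at UTC−02:00.
11:00 Wynvand Prefecture + 2h = 13:00 UTC.
1 October 2019 is a Tuesday, so Sundays fall on 6, 13, 20, 27; the last is October 27.
1 February 2020 is a Saturday, so the first Saturday is February 1.
At the standard offset (UTC+02:00), 13:00 UTC + 2h = 15:00 Ardath Isles standard time.
Daylight saving runs 27 October 2019 – 1 February 2020; the standard-time date in Ardath Isles, March 22, 2020, is outside that window, so Ardath Isles is on standard time at UTC+02:00.
13:00 UTC + 2h = 15:00 Ardath Isles.

15:00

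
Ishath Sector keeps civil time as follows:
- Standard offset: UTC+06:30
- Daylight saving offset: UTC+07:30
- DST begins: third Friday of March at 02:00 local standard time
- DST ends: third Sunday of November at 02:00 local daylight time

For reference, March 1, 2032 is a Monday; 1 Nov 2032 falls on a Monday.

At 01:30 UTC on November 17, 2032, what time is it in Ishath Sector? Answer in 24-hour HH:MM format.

1 March 2032 is a Monday, so the first Friday is March 5 and the third is March 19.
1 November 2032 is a Monday, so the first Sunday is November 7 and the third is November 21.
At the standard offset (UTC+06:30), 01:30 UTC + 6h30m = 08:00 Ishath Sector standard time.
The standard-time date in Ishath Sector, November 17, 2032, falls between 19 March and 21 November, so daylight saving is in effect and Ishath Sector is at UTC+07:30.
01:30 UTC + 7h30m = 09:00 local.

09:00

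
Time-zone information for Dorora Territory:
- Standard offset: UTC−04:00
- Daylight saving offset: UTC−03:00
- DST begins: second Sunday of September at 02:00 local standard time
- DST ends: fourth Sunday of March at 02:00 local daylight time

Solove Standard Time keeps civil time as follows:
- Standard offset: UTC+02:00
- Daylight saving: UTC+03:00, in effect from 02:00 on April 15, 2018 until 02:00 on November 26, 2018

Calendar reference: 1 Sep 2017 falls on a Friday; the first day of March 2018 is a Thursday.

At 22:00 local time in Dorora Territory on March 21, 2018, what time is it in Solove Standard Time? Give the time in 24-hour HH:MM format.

03:00

1 September 2017 is a Friday, so the first Sunday is September 3 and the second is September 10.
1 March 2018 is a Thursday, so the first Sunday is March 4 and the fourth is March 25.
Daylight saving runs 10 September 2017 – 25 March 2018; March 21, 2018 is inside that window, so Dorora Territory is at UTC−03:00.
22:00 Dorora Territory + 3h = 01:00 UTC (rolling into the next day, 22 March 2018).
At the standard offset (UTC+02:00), 01:00 UTC + 2h = 03:00 Solove Standard Time standard time.
Daylight saving runs 15 April – 26 November; the standard-time date in Solove Standard Time, March 22, 2018, is outside that window, so Solove Standard Time is on standard time at UTC+02:00.
01:00 UTC + 2h = 03:00 Solove Standard Time.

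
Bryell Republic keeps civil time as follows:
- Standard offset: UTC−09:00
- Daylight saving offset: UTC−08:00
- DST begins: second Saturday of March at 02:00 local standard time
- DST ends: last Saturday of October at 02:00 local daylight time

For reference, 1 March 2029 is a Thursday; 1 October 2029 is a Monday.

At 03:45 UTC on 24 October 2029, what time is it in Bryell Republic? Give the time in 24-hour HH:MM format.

1 March 2029 is a Thursday, so the first Saturday is March 3 and the second is March 10.
1 October 2029 is a Monday, so Saturdays fall on 6, 13, 20, 27; the last is October 27.
At the standard offset (UTC−09:00), 03:45 UTC − 9h = 18:45 Bryell Republic standard time (rolling into the previous day, 23 October 2029).
The standard-time date in Bryell Republic, 23 October 2029, lies within the daylight-saving period (10 March – 27 October), so Bryell Republic is on daylight time, UTC−08:00.
03:45 UTC − 8h = 19:45 local (rolling into the previous day, 23 October 2029).

19:45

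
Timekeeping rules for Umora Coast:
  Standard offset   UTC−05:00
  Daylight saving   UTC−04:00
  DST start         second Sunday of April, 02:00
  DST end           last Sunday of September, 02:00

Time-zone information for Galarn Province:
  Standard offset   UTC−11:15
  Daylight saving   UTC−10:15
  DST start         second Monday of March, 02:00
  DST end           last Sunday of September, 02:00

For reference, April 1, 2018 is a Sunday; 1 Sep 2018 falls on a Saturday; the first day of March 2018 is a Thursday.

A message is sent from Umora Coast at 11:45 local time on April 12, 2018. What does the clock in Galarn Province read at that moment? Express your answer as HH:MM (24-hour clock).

05:30

1 April 2018 is a Sunday, so the first Sunday is April 1 and the second is April 8.
1 September 2018 is a Saturday, so Sundays fall on 2, 9, 16, 23, 30; the last is September 30.
Daylight saving runs 8 April – 30 September; April 12, 2018 is inside that window, so Umora Coast is at UTC−04:00.
11:45 Umora Coast + 4h = 15:45 UTC.
1 March 2018 is a Thursday, so the first Monday is March 5 and the second is March 12.
1 September 2018 is a Saturday, so Sundays fall on 2, 9, 16, 23, 30; the last is September 30.
At the standard offset (UTC−11:15), 15:45 UTC − 11h15m = 04:30 Galarn Province standard time.
The standard-time date in Galarn Province, April 12, 2018, lies within the daylight-saving period (12 March – 30 September), so Galarn Province is on daylight time, UTC−10:15.
15:45 UTC − 10h15m = 05:30 Galarn Province.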